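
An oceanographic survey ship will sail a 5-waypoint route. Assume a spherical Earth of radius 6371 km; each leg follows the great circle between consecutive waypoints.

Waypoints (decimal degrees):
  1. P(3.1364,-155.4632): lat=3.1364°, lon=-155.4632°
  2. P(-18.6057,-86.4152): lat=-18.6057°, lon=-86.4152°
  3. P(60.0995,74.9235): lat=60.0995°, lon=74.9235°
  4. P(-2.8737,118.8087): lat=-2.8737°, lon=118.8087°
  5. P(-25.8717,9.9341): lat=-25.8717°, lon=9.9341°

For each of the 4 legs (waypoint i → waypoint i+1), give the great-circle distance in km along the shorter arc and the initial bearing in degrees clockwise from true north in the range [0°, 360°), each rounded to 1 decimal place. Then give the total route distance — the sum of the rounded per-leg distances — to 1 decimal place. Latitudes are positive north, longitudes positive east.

Leg 1: dist=7926.0 km, bearing=110.9°
Leg 2: dist=15167.2 km, bearing=13.4°
Leg 3: dist=7963.4 km, bearing=133.1°
Leg 4: dist=11741.6 km, bearing=242.1°
Total: 42798.2 km

Leg 1: φ1=0.0547405, φ2=-0.3247307, Δφ=-0.3794712, Δλ=1.2051149 rad; a=sin²(Δφ/2)+cosφ1·cosφ2·sin²(Δλ/2)=0.3395334866; c=2·atan2(√a, √(1-a))=1.244081865; dist=6371·c=7926.046 ≈ 7926.0 km; running total=7926.0 km
Leg 1 bearing: y=sinΔλ·cosφ2=0.88507263, x=cosφ1·sinφ2-sinφ1·cosφ2·cosΔλ=-0.33711782; θ=atan2(y, x)=110.8515° ≈ 110.9°
Leg 2: φ1=-0.3247307, φ2=1.0489342, Δφ=1.3736649, Δλ=2.8158915 rad; a=sin²(Δφ/2)+cosφ1·cosφ2·sin²(Δλ/2)=0.8620947649; c=2·atan2(√a, √(1-a))=2.380654721; dist=6371·c=15167.151 ≈ 15167.2 km; running total=23093.2 km
Leg 2 bearing: y=sinΔλ·cosφ2=0.15950510, x=cosφ1·sinφ2-sinφ1·cosφ2·cosΔλ=0.67090062; θ=atan2(y, x)=13.3737° ≈ 13.4°
Leg 3: φ1=1.0489342, φ2=-0.0501555, Δφ=-1.0990897, Δλ=0.7659412 rad; a=sin²(Δφ/2)+cosφ1·cosφ2·sin²(Δλ/2)=0.3423162008; c=2·atan2(√a, √(1-a))=1.249952332; dist=6371·c=7963.446 ≈ 7963.4 km; running total=31056.6 km
Leg 3 bearing: y=sinΔλ·cosφ2=0.69234394, x=cosφ1·sinφ2-sinφ1·cosφ2·cosΔλ=-0.64900165; θ=atan2(y, x)=133.1493° ≈ 133.1°
Leg 4: φ1=-0.0501555, φ2=-0.4515463, Δφ=-0.4013908, Δλ=-1.9002202 rad; a=sin²(Δφ/2)+cosφ1·cosφ2·sin²(Δλ/2)=0.6344161412; c=2·atan2(√a, √(1-a))=1.842976805; dist=6371·c=11741.605 ≈ 11741.6 km; running total=42798.2 km
Leg 4 bearing: y=sinΔλ·cosφ2=-0.85139158, x=cosφ1·sinφ2-sinφ1·cosφ2·cosΔλ=-0.45040158; θ=atan2(y, x)=-117.8797° <0 so +360° → 242.1203° ≈ 242.1°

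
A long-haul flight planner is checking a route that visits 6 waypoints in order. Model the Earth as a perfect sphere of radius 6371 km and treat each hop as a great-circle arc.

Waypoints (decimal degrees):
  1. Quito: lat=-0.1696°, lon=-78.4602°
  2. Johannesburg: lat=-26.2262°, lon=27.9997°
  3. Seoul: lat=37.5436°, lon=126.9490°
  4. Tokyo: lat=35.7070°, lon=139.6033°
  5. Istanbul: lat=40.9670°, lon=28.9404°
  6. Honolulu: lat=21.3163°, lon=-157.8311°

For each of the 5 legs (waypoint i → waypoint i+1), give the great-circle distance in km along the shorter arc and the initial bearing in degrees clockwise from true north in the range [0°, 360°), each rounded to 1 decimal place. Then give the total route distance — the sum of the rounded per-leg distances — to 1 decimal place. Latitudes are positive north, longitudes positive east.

Leg 1: φ1=-0.0029601, φ2=-0.4577335, Δφ=-0.4547735, Δλ=1.8580758 rad; a=sin²(Δφ/2)+cosφ1·cosφ2·sin²(Δλ/2)=0.6264332617; c=2·atan2(√a, √(1-a))=1.826438251; dist=6371·c=11636.238 ≈ 11636.2 km; running total=11636.2 km
Leg 1 bearing: y=sinΔλ·cosφ2=0.86029347, x=cosφ1·sinφ2-sinφ1·cosφ2·cosΔλ=-0.44266654; θ=atan2(y, x)=117.2282° ≈ 117.2°
Leg 2: φ1=-0.4577335, φ2=0.6552594, Δφ=1.1129930, Δλ=1.7269911 rad; a=sin²(Δφ/2)+cosφ1·cosφ2·sin²(Δλ/2)=0.6899665839; c=2·atan2(√a, √(1-a))=1.960520372; dist=6371·c=12490.475 ≈ 12490.5 km; running total=24126.7 km
Leg 2 bearing: y=sinΔλ·cosφ2=0.78323753, x=cosφ1·sinφ2-sinφ1·cosφ2·cosΔλ=0.49212780; θ=atan2(y, x)=57.8578° ≈ 57.9°
Leg 3: φ1=0.6552594, φ2=0.6232047, Δφ=-0.0320547, Δλ=0.2208592 rad; a=sin²(Δφ/2)+cosφ1·cosφ2·sin²(Δλ/2)=0.0080763788; c=2·atan2(√a, √(1-a))=0.179980172; dist=6371·c=1146.654 ≈ 1146.7 km; running total=25273.4 km
Leg 3 bearing: y=sinΔλ·cosφ2=0.17788592, x=cosφ1·sinφ2-sinφ1·cosφ2·cosΔλ=-0.02003004; θ=atan2(y, x)=96.4245° ≈ 96.4°
Leg 4: φ1=0.6232047, φ2=0.7150090, Δφ=0.0918043, Δλ=-1.9314320 rad; a=sin²(Δφ/2)+cosφ1·cosφ2·sin²(Δλ/2)=0.4168546861; c=2·atan2(√a, √(1-a))=1.403729608; dist=6371·c=8943.161 ≈ 8943.2 km; running total=34216.6 km
Leg 4 bearing: y=sinΔλ·cosφ2=-0.70651460, x=cosφ1·sinφ2-sinφ1·cosφ2·cosΔλ=0.68788411; θ=atan2(y, x)=-45.7655° <0 so +360° → 314.2345° ≈ 314.2°
Leg 5: φ1=0.7150090, φ2=0.3720396, Δφ=-0.3429694, Δλ=-3.2597776 rad; a=sin²(Δφ/2)+cosφ1·cosφ2·sin²(Δλ/2)=0.7300965804; c=2·atan2(√a, √(1-a))=2.049009081; dist=6371·c=13054.237 ≈ 13054.2 km; running total=47270.8 km
Leg 5 bearing: y=sinΔλ·cosφ2=0.10984355, x=cosφ1·sinφ2-sinφ1·cosφ2·cosΔλ=0.88099753; θ=atan2(y, x)=7.1070° ≈ 7.1°

Leg 1: dist=11636.2 km, bearing=117.2°
Leg 2: dist=12490.5 km, bearing=57.9°
Leg 3: dist=1146.7 km, bearing=96.4°
Leg 4: dist=8943.2 km, bearing=314.2°
Leg 5: dist=13054.2 km, bearing=7.1°
Total: 47270.8 km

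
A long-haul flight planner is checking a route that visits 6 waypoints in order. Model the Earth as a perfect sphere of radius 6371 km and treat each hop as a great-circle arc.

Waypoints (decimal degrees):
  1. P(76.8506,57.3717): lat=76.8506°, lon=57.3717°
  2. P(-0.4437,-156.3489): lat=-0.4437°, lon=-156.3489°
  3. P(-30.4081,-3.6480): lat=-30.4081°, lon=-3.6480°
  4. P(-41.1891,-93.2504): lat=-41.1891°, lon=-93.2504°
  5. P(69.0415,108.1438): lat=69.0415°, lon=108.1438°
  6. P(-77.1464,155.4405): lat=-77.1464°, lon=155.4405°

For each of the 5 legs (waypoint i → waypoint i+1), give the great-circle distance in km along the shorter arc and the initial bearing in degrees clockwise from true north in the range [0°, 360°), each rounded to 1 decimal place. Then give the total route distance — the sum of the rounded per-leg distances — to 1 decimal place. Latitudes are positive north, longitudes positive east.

Leg 1: φ1=1.3412960, φ2=-0.0077440, Δφ=-1.3490400, Δλ=-3.7301281 rad; a=sin²(Δφ/2)+cosφ1·cosφ2·sin²(Δλ/2)=0.5983759465; c=2·atan2(√a, √(1-a))=1.768840277; dist=6371·c=11269.281 ≈ 11269.3 km; running total=11269.3 km
Leg 1 bearing: y=sinΔλ·cosφ2=0.55512686, x=cosφ1·sinφ2-sinφ1·cosφ2·cosΔλ=0.80816017; θ=atan2(y, x)=34.4853° ≈ 34.5°
Leg 2: φ1=-0.0077440, φ2=-0.5307215, Δφ=-0.5229774, Δλ=2.6651335 rad; a=sin²(Δφ/2)+cosφ1·cosφ2·sin²(Δλ/2)=0.8812222606; c=2·atan2(√a, √(1-a))=2.437879006; dist=6371·c=15531.727 ≈ 15531.7 km; running total=26801.0 km
Leg 2 bearing: y=sinΔλ·cosφ2=0.39554666, x=cosφ1·sinφ2-sinφ1·cosφ2·cosΔλ=-0.51207538; θ=atan2(y, x)=142.3161° ≈ 142.3°
Leg 3: φ1=-0.5307215, φ2=-0.7188854, Δφ=-0.1881639, Δλ=-1.5638569 rad; a=sin²(Δφ/2)+cosφ1·cosφ2·sin²(Δλ/2)=0.3310846139; c=2·atan2(√a, √(1-a))=1.226185115; dist=6371·c=7812.025 ≈ 7812.0 km; running total=34613.0 km
Leg 3 bearing: y=sinΔλ·cosφ2=-0.75252209, x=cosφ1·sinφ2-sinφ1·cosφ2·cosΔλ=-0.56531485; θ=atan2(y, x)=-126.9149° <0 so +360° → 233.0851° ≈ 233.1°
Leg 4: φ1=-0.7188854, φ2=1.2050015, Δφ=1.9238869, Δλ=3.5149919 rad; a=sin²(Δφ/2)+cosφ1·cosφ2·sin²(Δλ/2)=0.9328028993; c=2·atan2(√a, √(1-a))=2.617155277; dist=6371·c=16673.896 ≈ 16673.9 km; running total=51286.9 km
Leg 4 bearing: y=sinΔλ·cosφ2=-0.13047967, x=cosφ1·sinφ2-sinφ1·cosφ2·cosΔλ=0.48342699; θ=atan2(y, x)=-15.1045° <0 so +360° → 344.8955° ≈ 344.9°
Leg 5: φ1=1.2050015, φ2=-1.3464587, Δφ=-2.5514602, Δλ=0.8254831 rad; a=sin²(Δφ/2)+cosφ1·cosφ2·sin²(Δλ/2)=0.9282365912; c=2·atan2(√a, √(1-a))=2.599194390; dist=6371·c=16559.467 ≈ 16559.5 km; running total=67846.4 km
Leg 5 bearing: y=sinΔλ·cosφ2=0.16348089, x=cosφ1·sinφ2-sinφ1·cosφ2·cosΔλ=-0.48961994; θ=atan2(y, x)=161.5362° ≈ 161.5°

Leg 1: dist=11269.3 km, bearing=34.5°
Leg 2: dist=15531.7 km, bearing=142.3°
Leg 3: dist=7812.0 km, bearing=233.1°
Leg 4: dist=16673.9 km, bearing=344.9°
Leg 5: dist=16559.5 km, bearing=161.5°
Total: 67846.4 km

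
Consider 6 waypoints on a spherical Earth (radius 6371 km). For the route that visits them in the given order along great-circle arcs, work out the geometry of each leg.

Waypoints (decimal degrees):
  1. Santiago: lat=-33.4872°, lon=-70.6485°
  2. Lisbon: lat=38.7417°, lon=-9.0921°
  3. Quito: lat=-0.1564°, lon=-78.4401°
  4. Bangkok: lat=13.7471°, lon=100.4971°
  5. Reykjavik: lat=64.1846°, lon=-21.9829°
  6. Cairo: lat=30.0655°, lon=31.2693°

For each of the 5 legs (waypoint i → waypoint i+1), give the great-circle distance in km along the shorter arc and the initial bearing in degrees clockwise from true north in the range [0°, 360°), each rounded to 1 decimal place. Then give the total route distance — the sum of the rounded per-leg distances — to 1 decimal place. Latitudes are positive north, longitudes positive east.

Leg 1: φ1=-0.5844619, φ2=0.6761702, Δφ=1.2606321, Δλ=1.0743619 rad; a=sin²(Δφ/2)+cosφ1·cosφ2·sin²(Δλ/2)=0.5177297182; c=2·atan2(√a, √(1-a))=1.606263198; dist=6371·c=10233.503 ≈ 10233.5 km; running total=10233.5 km
Leg 1 bearing: y=sinΔλ·cosφ2=0.68582153, x=cosφ1·sinφ2-sinφ1·cosφ2·cosΔλ=0.72690540; θ=atan2(y, x)=43.3342° ≈ 43.3°
Leg 2: φ1=0.6761702, φ2=-0.0027297, Δφ=-0.6788999, Δλ=-1.2103509 rad; a=sin²(Δφ/2)+cosφ1·cosφ2·sin²(Δλ/2)=0.3633095227; c=2·atan2(√a, √(1-a))=1.293890192; dist=6371·c=8243.374 ≈ 8243.4 km; running total=18476.9 km
Leg 2 bearing: y=sinΔλ·cosφ2=-0.93573634, x=cosφ1·sinφ2-sinφ1·cosφ2·cosΔλ=-0.22284602; θ=atan2(y, x)=-103.3955° <0 so +360° → 256.6045° ≈ 256.6°
Leg 3: φ1=-0.0027297, φ2=0.2399322, Δφ=0.2426619, Δλ=3.1230433 rad; a=sin²(Δφ/2)+cosφ1·cosφ2·sin²(Δλ/2)=0.9859160246; c=2·atan2(√a, √(1-a))=2.903680098; dist=6371·c=18499.346 ≈ 18499.3 km; running total=36976.2 km
Leg 3 bearing: y=sinΔλ·cosφ2=0.01801696, x=cosφ1·sinφ2-sinφ1·cosφ2·cosΔλ=0.23498480; θ=atan2(y, x)=4.3845° ≈ 4.4°
Leg 4: φ1=0.2399322, φ2=1.1202326, Δφ=0.8803004, Δλ=-2.1376793 rad; a=sin²(Δφ/2)+cosφ1·cosφ2·sin²(Δλ/2)=0.5066157064; c=2·atan2(√a, √(1-a))=1.584028126; dist=6371·c=10091.843 ≈ 10091.8 km; running total=47068.0 km
Leg 4 bearing: y=sinΔλ·cosφ2=-0.36735592, x=cosφ1·sinφ2-sinφ1·cosφ2·cosΔλ=0.92998632; θ=atan2(y, x)=-21.5546° <0 so +360° → 338.4454° ≈ 338.4°
Leg 5: φ1=1.1202326, φ2=0.5247420, Δφ=-0.5954906, Δλ=0.9294262 rad; a=sin²(Δφ/2)+cosφ1·cosφ2·sin²(Δλ/2)=0.1617611301; c=2·atan2(√a, √(1-a))=0.827826933; dist=6371·c=5274.085 ≈ 5274.1 km; running total=52342.1 km
Leg 5 bearing: y=sinΔλ·cosφ2=0.69346759, x=cosφ1·sinφ2-sinφ1·cosφ2·cosΔλ=-0.24795275; θ=atan2(y, x)=109.6748° ≈ 109.7°

Leg 1: dist=10233.5 km, bearing=43.3°
Leg 2: dist=8243.4 km, bearing=256.6°
Leg 3: dist=18499.3 km, bearing=4.4°
Leg 4: dist=10091.8 km, bearing=338.4°
Leg 5: dist=5274.1 km, bearing=109.7°
Total: 52342.1 km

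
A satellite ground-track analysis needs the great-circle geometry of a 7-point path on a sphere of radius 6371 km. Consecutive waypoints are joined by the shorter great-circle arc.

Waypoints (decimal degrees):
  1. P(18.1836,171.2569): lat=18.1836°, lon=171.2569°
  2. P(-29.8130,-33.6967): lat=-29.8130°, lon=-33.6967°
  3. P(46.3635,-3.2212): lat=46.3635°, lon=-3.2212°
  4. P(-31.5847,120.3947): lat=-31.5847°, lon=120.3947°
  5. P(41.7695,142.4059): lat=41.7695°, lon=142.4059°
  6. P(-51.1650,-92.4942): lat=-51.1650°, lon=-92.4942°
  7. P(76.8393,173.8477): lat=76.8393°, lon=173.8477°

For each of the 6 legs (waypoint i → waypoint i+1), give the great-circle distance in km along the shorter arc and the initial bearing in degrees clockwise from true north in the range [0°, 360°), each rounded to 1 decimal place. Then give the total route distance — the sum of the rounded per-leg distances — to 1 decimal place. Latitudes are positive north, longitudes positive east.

Leg 1: dist=17178.7 km, bearing=121.8°
Leg 2: dist=9008.2 km, bearing=20.8°
Leg 3: dist=14988.0 km, bearing=91.6°
Leg 4: dist=8462.5 km, bearing=16.7°
Leg 5: dist=15787.7 km, bearing=123.6°
Leg 6: dist=15582.8 km, bearing=339.2°
Total: 81007.9 km

Leg 1: φ1=0.3173637, φ2=-0.5203350, Δφ=-0.8376987, Δλ=-3.5771151 rad; a=sin²(Δφ/2)+cosφ1·cosφ2·sin²(Δλ/2)=0.9512605728; c=2·atan2(√a, √(1-a))=2.696384735; dist=6371·c=17178.667 ≈ 17178.7 km; running total=17178.7 km
Leg 1 bearing: y=sinΔλ·cosφ2=0.36604892, x=cosφ1·sinφ2-sinφ1·cosφ2·cosΔλ=-0.22685627; θ=atan2(y, x)=121.7883° ≈ 121.8°
Leg 2: φ1=-0.5203350, φ2=0.8091957, Δφ=1.3295307, Δλ=0.5318978 rad; a=sin²(Δφ/2)+cosφ1·cosφ2·sin²(Δλ/2)=0.4218939733; c=2·atan2(√a, √(1-a))=1.413941874; dist=6371·c=9008.224 ≈ 9008.2 km; running total=26186.9 km
Leg 2 bearing: y=sinΔλ·cosφ2=0.34998816, x=cosφ1·sinφ2-sinφ1·cosφ2·cosΔλ=0.92363742; θ=atan2(y, x)=20.7529° ≈ 20.8°
Leg 3: φ1=0.8091957, φ2=-0.5512570, Δφ=-1.3604527, Δλ=2.1575045 rad; a=sin²(Δφ/2)+cosφ1·cosφ2·sin²(Δλ/2)=0.8522559265; c=2·atan2(√a, √(1-a))=2.352531408; dist=6371·c=14987.978 ≈ 14988.0 km; running total=41174.9 km
Leg 3 bearing: y=sinΔλ·cosφ2=0.70940713, x=cosφ1·sinφ2-sinφ1·cosφ2·cosΔλ=-0.02011416; θ=atan2(y, x)=91.6241° ≈ 91.6°
Leg 4: φ1=-0.5512570, φ2=0.7290153, Δφ=1.2802723, Δλ=0.3841679 rad; a=sin²(Δφ/2)+cosφ1·cosφ2·sin²(Δλ/2)=0.3799279192; c=2·atan2(√a, √(1-a))=1.328281971; dist=6371·c=8462.484 ≈ 8462.5 km; running total=49637.4 km
Leg 4 bearing: y=sinΔλ·cosφ2=0.27952827, x=cosφ1·sinφ2-sinφ1·cosφ2·cosΔλ=0.92962074; θ=atan2(y, x)=16.7355° ≈ 16.7°
Leg 5: φ1=0.7290153, φ2=-0.8929977, Δφ=-1.6220130, Δλ=-4.0997802 rad; a=sin²(Δφ/2)+cosφ1·cosφ2·sin²(Δλ/2)=0.8939081268; c=2·atan2(√a, √(1-a))=2.478051681; dist=6371·c=15787.667 ≈ 15787.7 km; running total=65425.1 km
Leg 5 bearing: y=sinΔλ·cosφ2=0.51304576, x=cosφ1·sinφ2-sinφ1·cosφ2·cosΔλ=-0.34077793; θ=atan2(y, x)=123.5931° ≈ 123.6°
Leg 6: φ1=-0.8929977, φ2=1.3410988, Δφ=2.2340965, Δλ=4.6485431 rad; a=sin²(Δφ/2)+cosφ1·cosφ2·sin²(Δλ/2)=0.8838027312; c=2·atan2(√a, √(1-a))=2.445892995; dist=6371·c=15582.784 ≈ 15582.8 km; running total=81007.9 km
Leg 6 bearing: y=sinΔλ·cosφ2=-0.22721913, x=cosφ1·sinφ2-sinφ1·cosφ2·cosΔλ=0.59929402; θ=atan2(y, x)=-20.7640° <0 so +360° → 339.2360° ≈ 339.2°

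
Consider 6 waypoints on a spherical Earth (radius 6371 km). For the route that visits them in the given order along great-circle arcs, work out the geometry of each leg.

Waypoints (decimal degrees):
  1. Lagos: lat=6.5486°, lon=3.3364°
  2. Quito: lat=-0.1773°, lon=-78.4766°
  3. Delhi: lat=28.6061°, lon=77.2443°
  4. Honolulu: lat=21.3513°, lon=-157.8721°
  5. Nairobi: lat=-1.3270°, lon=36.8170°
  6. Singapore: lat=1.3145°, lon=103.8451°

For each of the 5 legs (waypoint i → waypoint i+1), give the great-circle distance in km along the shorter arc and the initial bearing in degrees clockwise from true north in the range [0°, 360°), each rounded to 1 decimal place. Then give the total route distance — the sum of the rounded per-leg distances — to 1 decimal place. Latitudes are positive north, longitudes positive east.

Leg 1: dist=9105.4 km, bearing=268.9°
Leg 2: dist=15934.1 km, bearing=37.2°
Leg 3: dist=11904.2 km, bearing=53.1°
Leg 4: dist=17277.8 km, bearing=322.5°
Leg 5: dist=7458.3 km, bearing=88.0°
Total: 61679.8 km

Leg 1: φ1=0.1142946, φ2=-0.0030945, Δφ=-0.1173891, Δλ=-1.4279062 rad; a=sin²(Δφ/2)+cosφ1·cosφ2·sin²(Δλ/2)=0.4294391761; c=2·atan2(√a, √(1-a))=1.429202017; dist=6371·c=9105.446 ≈ 9105.4 km; running total=9105.4 km
Leg 1 bearing: y=sinΔλ·cosφ2=-0.98980383, x=cosφ1·sinφ2-sinφ1·cosφ2·cosΔλ=-0.01931484; θ=atan2(y, x)=-91.1179° <0 so +360° → 268.8821° ≈ 268.9°
Leg 2: φ1=-0.0030945, φ2=0.4992706, Δφ=0.5023651, Δλ=2.7178424 rad; a=sin²(Δφ/2)+cosφ1·cosφ2·sin²(Δλ/2)=0.9008797962; c=2·atan2(√a, √(1-a))=2.501029959; dist=6371·c=15934.062 ≈ 15934.1 km; running total=25039.5 km
Leg 2 bearing: y=sinΔλ·cosφ2=0.36098973, x=cosφ1·sinφ2-sinφ1·cosφ2·cosΔλ=0.47630659; θ=atan2(y, x)=37.1583° ≈ 37.2°
Leg 3: φ1=0.4992706, φ2=0.3726505, Δφ=-0.1266201, Δλ=-4.1035553 rad; a=sin²(Δφ/2)+cosφ1·cosφ2·sin²(Δλ/2)=0.6466595527; c=2·atan2(√a, √(1-a))=1.868493139; dist=6371·c=11904.170 ≈ 11904.2 km; running total=36943.7 km
Leg 3 bearing: y=sinΔλ·cosφ2=0.76401375, x=cosφ1·sinφ2-sinφ1·cosφ2·cosΔλ=0.57467111; θ=atan2(y, x)=53.0505° ≈ 53.1°
Leg 4: φ1=0.3726505, φ2=-0.0231605, Δφ=-0.3958110, Δλ=3.3979658 rad; a=sin²(Δφ/2)+cosφ1·cosφ2·sin²(Δλ/2)=0.9545574501; c=2·atan2(√a, √(1-a))=2.711950579; dist=6371·c=17277.837 ≈ 17277.8 km; running total=54221.5 km
Leg 4 bearing: y=sinΔλ·cosφ2=-0.25350592, x=cosφ1·sinφ2-sinφ1·cosφ2·cosΔλ=0.33052208; θ=atan2(y, x)=-37.4877° <0 so +360° → 322.5123° ≈ 322.5°
Leg 5: φ1=-0.0231605, φ2=0.0229424, Δφ=0.0461029, Δλ=1.1698610 rad; a=sin²(Δφ/2)+cosφ1·cosφ2·sin²(Δλ/2)=0.3052294908; c=2·atan2(√a, √(1-a))=1.170663133; dist=6371·c=7458.295 ≈ 7458.3 km; running total=61679.8 km
Leg 5 bearing: y=sinΔλ·cosφ2=0.92045408, x=cosφ1·sinφ2-sinφ1·cosφ2·cosΔλ=0.03197008; θ=atan2(y, x)=88.0107° ≈ 88.0°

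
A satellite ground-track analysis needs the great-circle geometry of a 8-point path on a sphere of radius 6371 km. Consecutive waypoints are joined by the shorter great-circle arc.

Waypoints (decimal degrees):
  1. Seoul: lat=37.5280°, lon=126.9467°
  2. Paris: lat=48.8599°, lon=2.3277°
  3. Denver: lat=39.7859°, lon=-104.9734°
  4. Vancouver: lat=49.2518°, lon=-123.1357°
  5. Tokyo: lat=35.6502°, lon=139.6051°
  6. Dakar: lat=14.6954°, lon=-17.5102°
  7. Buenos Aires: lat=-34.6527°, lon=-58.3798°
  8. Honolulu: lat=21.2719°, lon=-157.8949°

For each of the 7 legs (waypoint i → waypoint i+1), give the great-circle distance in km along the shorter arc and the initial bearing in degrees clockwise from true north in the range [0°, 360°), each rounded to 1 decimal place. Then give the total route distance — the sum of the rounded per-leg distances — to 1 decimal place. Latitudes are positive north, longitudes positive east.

Leg 1: dist=8968.7 km, bearing=326.7°
Leg 2: dist=7854.3 km, bearing=309.0°
Leg 3: dist=1776.1 km, bearing=312.3°
Leg 4: dist=7561.8 km, bearing=299.6°
Leg 5: dist=13920.5 km, bearing=332.6°
Leg 6: dist=6980.4 km, bearing=217.3°
Leg 7: dist=12170.4 km, bearing=282.9°
Total: 59232.2 km

Leg 1: φ1=0.6549872, φ2=0.8527661, Δφ=0.1977790, Δλ=-2.1750119 rad; a=sin²(Δφ/2)+cosφ1·cosφ2·sin²(Δλ/2)=0.4188323579; c=2·atan2(√a, √(1-a))=1.407739455; dist=6371·c=8968.708 ≈ 8968.7 km; running total=8968.7 km
Leg 1 bearing: y=sinΔλ·cosφ2=-0.54141955, x=cosφ1·sinφ2-sinφ1·cosφ2·cosΔλ=0.82493159; θ=atan2(y, x)=-33.2777° <0 so +360° → 326.7223° ≈ 326.7°
Leg 2: φ1=0.8527661, φ2=0.6943950, Δφ=-0.1583712, Δλ=-1.8727575 rad; a=sin²(Δφ/2)+cosφ1·cosφ2·sin²(Δλ/2)=0.3342118377; c=2·atan2(√a, √(1-a))=1.232822394; dist=6371·c=7854.311 ≈ 7854.3 km; running total=16823.0 km
Leg 2 bearing: y=sinΔλ·cosφ2=-0.73367298, x=cosφ1·sinφ2-sinφ1·cosφ2·cosΔλ=0.59311137; θ=atan2(y, x)=-51.0474° <0 so +360° → 308.9526° ≈ 309.0°
Leg 3: φ1=0.6943950, φ2=0.8596061, Δφ=0.1652111, Δλ=-0.3169919 rad; a=sin²(Δφ/2)+cosφ1·cosφ2·sin²(Δλ/2)=0.0193034184; c=2·atan2(√a, √(1-a))=0.278775326; dist=6371·c=1776.078 ≈ 1776.1 km; running total=18599.1 km
Leg 3 bearing: y=sinΔλ·cosφ2=-0.20346418, x=cosφ1·sinφ2-sinφ1·cosφ2·cosΔλ=0.18527146; θ=atan2(y, x)=-47.6795° <0 so +360° → 312.3205° ≈ 312.3°
Leg 4: φ1=0.8596061, φ2=0.6222134, Δφ=-0.2373927, Δλ=4.5856920 rad; a=sin²(Δφ/2)+cosφ1·cosφ2·sin²(Δλ/2)=0.3127369237; c=2·atan2(√a, √(1-a))=1.186910648; dist=6371·c=7561.808 ≈ 7561.8 km; running total=26160.9 km
Leg 4 bearing: y=sinΔλ·cosφ2=-0.80607724, x=cosφ1·sinφ2-sinφ1·cosφ2·cosΔλ=0.45822445; θ=atan2(y, x)=-60.3834° <0 so +360° → 299.6166° ≈ 299.6°
Leg 5: φ1=0.6222134, φ2=0.2564831, Δφ=-0.3657303, Δλ=-2.7421793 rad; a=sin²(Δφ/2)+cosφ1·cosφ2·sin²(Δλ/2)=0.7881439680; c=2·atan2(√a, √(1-a))=2.184975546; dist=6371·c=13920.479 ≈ 13920.5 km; running total=40081.4 km
Leg 5 bearing: y=sinΔλ·cosφ2=-0.37615702, x=cosφ1·sinφ2-sinφ1·cosφ2·cosΔλ=0.72553298; θ=atan2(y, x)=-27.4048° <0 so +360° → 332.5952° ≈ 332.6°
Leg 6: φ1=0.2564831, φ2=-0.6048037, Δφ=-0.8612868, Δλ=-0.7133091 rad; a=sin²(Δφ/2)+cosφ1·cosφ2·sin²(Δλ/2)=0.2712652174; c=2·atan2(√a, √(1-a))=1.095648880; dist=6371·c=6980.379 ≈ 6980.4 km; running total=47061.8 km
Leg 6 bearing: y=sinΔλ·cosφ2=-0.53826880, x=cosφ1·sinφ2-sinφ1·cosφ2·cosΔλ=-0.70780527; θ=atan2(y, x)=-142.7479° <0 so +360° → 217.2521° ≈ 217.3°
Leg 7: φ1=-0.6048037, φ2=0.3712647, Δφ=0.9760684, Δλ=-1.7368662 rad; a=sin²(Δφ/2)+cosφ1·cosφ2·sin²(Δλ/2)=0.6665022858; c=2·atan2(√a, √(1-a))=1.910284553; dist=6371·c=12170.423 ≈ 12170.4 km; running total=59232.2 km
Leg 7 bearing: y=sinΔλ·cosφ2=-0.91904868, x=cosφ1·sinφ2-sinφ1·cosφ2·cosΔλ=0.21084944; θ=atan2(y, x)=-77.0787° <0 so +360° → 282.9213° ≈ 282.9°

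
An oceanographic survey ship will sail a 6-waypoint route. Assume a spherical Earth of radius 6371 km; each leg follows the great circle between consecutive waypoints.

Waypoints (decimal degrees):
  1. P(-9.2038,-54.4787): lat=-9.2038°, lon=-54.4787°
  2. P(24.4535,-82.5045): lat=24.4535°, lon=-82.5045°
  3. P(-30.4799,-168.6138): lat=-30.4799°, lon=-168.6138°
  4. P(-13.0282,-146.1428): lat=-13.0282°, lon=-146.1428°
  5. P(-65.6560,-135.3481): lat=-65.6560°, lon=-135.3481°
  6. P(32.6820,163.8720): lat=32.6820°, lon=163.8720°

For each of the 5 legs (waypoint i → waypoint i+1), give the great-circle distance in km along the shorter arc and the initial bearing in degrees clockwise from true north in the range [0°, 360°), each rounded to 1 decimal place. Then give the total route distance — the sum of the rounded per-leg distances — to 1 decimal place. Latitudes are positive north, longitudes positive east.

Leg 1: dist=4821.9 km, bearing=321.5°
Leg 2: dist=11010.3 km, bearing=240.5°
Leg 3: dist=3013.3 km, bearing=54.8°
Leg 4: dist=5908.7 km, bearing=174.5°
Leg 5: dist=12100.2 km, bearing=309.1°
Total: 36854.4 km

Leg 1: φ1=-0.1606366, φ2=0.4267941, Δφ=0.5874307, Δλ=-0.4891425 rad; a=sin²(Δφ/2)+cosφ1·cosφ2·sin²(Δλ/2)=0.1365016859; c=2·atan2(√a, √(1-a))=0.756858571; dist=6371·c=4821.946 ≈ 4821.9 km; running total=4821.9 km
Leg 1 bearing: y=sinΔλ·cosφ2=-0.42772068, x=cosφ1·sinφ2-sinφ1·cosφ2·cosΔλ=0.53715074; θ=atan2(y, x)=-38.5295° <0 so +360° → 321.4705° ≈ 321.5°
Leg 2: φ1=0.4267941, φ2=-0.5319746, Δφ=-0.9587687, Δλ=-1.5028908 rad; a=sin²(Δφ/2)+cosφ1·cosφ2·sin²(Δλ/2)=0.5783708432; c=2·atan2(√a, √(1-a))=1.728187018; dist=6371·c=11010.279 ≈ 11010.3 km; running total=15832.2 km
Leg 2 bearing: y=sinΔλ·cosφ2=-0.85982096, x=cosφ1·sinφ2-sinφ1·cosφ2·cosΔλ=-0.48594235; θ=atan2(y, x)=-119.4737° <0 so +360° → 240.5263° ≈ 240.5°
Leg 3: φ1=-0.5319746, φ2=-0.2273850, Δφ=0.3045896, Δλ=0.3921929 rad; a=sin²(Δφ/2)+cosφ1·cosφ2·sin²(Δλ/2)=0.0548899520; c=2·atan2(√a, √(1-a))=0.472968221; dist=6371·c=3013.281 ≈ 3013.3 km; running total=18845.5 km
Leg 3 bearing: y=sinΔλ·cosφ2=0.37237724, x=cosφ1·sinφ2-sinφ1·cosφ2·cosΔλ=0.26238021; θ=atan2(y, x)=54.8311° ≈ 54.8°
Leg 4: φ1=-0.2273850, φ2=-1.1459134, Δφ=-0.9185284, Δλ=0.1884031 rad; a=sin²(Δφ/2)+cosφ1·cosφ2·sin²(Δλ/2)=0.2000581123; c=2·atan2(√a, √(1-a))=0.927440491; dist=6371·c=5908.723 ≈ 5908.7 km; running total=24754.2 km
Leg 4 bearing: y=sinΔλ·cosφ2=0.07720377, x=cosφ1·sinφ2-sinφ1·cosφ2·cosΔλ=-0.79635359; θ=atan2(y, x)=174.4627° ≈ 174.5°
Leg 5: φ1=-1.1459134, φ2=0.5704085, Δφ=1.7163219, Δλ=5.2223759 rad; a=sin²(Δφ/2)+cosφ1·cosφ2·sin²(Δλ/2)=0.6612973145; c=2·atan2(√a, √(1-a))=1.899265718; dist=6371·c=12100.222 ≈ 12100.2 km; running total=36854.4 km
Leg 5 bearing: y=sinΔλ·cosφ2=-0.73457736, x=cosφ1·sinφ2-sinφ1·cosφ2·cosΔλ=0.59693283; θ=atan2(y, x)=-50.9020° <0 so +360° → 309.0980° ≈ 309.1°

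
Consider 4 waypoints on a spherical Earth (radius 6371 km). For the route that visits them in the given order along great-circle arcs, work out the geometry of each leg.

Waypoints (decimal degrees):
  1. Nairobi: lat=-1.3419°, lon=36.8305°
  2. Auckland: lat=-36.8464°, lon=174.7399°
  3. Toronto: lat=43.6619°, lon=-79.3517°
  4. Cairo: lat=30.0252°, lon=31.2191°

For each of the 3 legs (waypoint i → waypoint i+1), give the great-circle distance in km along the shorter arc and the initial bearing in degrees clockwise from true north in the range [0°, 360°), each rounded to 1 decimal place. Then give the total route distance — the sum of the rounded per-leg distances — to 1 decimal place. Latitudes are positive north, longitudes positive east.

Leg 1: dist=13946.7 km, bearing=138.8°
Leg 2: dist=13892.5 km, bearing=58.1°
Leg 3: dist=9206.6 km, bearing=54.8°
Total: 37045.8 km

Leg 1: φ1=-0.0234206, φ2=-0.6430910, Δφ=-0.6196704, Δλ=2.4069731 rad; a=sin²(Δφ/2)+cosφ1·cosφ2·sin²(Δλ/2)=0.7898224861; c=2·atan2(√a, √(1-a))=2.189089263; dist=6371·c=13946.688 ≈ 13946.7 km; running total=13946.7 km
Leg 1 bearing: y=sinΔλ·cosφ2=0.53640880, x=cosφ1·sinφ2-sinφ1·cosφ2·cosΔλ=-0.61341447; θ=atan2(y, x)=138.8315° ≈ 138.8°
Leg 2: φ1=-0.6430910, φ2=0.7620439, Δφ=1.4051349, Δλ=-4.4347350 rad; a=sin²(Δφ/2)+cosφ1·cosφ2·sin²(Δλ/2)=0.7863481006; c=2·atan2(√a, √(1-a))=2.180587400; dist=6371·c=13892.522 ≈ 13892.5 km; running total=27839.2 km
Leg 2 bearing: y=sinΔλ·cosφ2=0.69571999, x=cosφ1·sinφ2-sinφ1·cosφ2·cosΔλ=0.43358131; θ=atan2(y, x)=58.0683° ≈ 58.1°
Leg 3: φ1=0.7620439, φ2=0.5240386, Δφ=-0.2380053, Δλ=1.9298245 rad; a=sin²(Δφ/2)+cosφ1·cosφ2·sin²(Δλ/2)=0.4373061314; c=2·atan2(√a, √(1-a))=1.445077684; dist=6371·c=9206.590 ≈ 9206.6 km; running total=37045.8 km
Leg 3 bearing: y=sinΔλ·cosφ2=0.81060055, x=cosφ1·sinφ2-sinφ1·cosφ2·cosΔλ=0.57201806; θ=atan2(y, x)=54.7905° ≈ 54.8°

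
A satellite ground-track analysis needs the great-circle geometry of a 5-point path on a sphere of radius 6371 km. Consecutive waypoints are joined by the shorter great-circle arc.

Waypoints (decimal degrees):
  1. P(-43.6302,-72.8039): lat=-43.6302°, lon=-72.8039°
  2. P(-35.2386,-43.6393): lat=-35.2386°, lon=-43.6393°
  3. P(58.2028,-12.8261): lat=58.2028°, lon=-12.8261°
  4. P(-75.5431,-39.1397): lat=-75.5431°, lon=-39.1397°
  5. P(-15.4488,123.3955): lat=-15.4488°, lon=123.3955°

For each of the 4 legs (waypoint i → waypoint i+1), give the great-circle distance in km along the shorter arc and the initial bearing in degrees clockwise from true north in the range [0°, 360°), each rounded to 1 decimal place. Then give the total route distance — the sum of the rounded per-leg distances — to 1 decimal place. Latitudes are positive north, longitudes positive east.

Leg 1: dist=2656.1 km, bearing=79.4°
Leg 2: dist=10778.9 km, bearing=15.8°
Leg 3: dist=14993.2 km, bearing=189.0°
Leg 4: dist=9826.6 km, bearing=163.2°
Total: 38254.8 km

Leg 1: φ1=-0.7614906, φ2=-0.6150296, Δφ=0.1464610, Δλ=0.5090183 rad; a=sin²(Δφ/2)+cosφ1·cosφ2·sin²(Δλ/2)=0.0428267295; c=2·atan2(√a, √(1-a))=0.416905105; dist=6371·c=2656.102 ≈ 2656.1 km; running total=2656.1 km
Leg 1 bearing: y=sinΔλ·cosφ2=0.39802191, x=cosφ1·sinφ2-sinφ1·cosφ2·cosΔλ=0.07449137; θ=atan2(y, x)=79.3995° ≈ 79.4°
Leg 2: φ1=-0.6150296, φ2=1.0158305, Δφ=1.6308601, Δλ=0.5377918 rad; a=sin²(Δφ/2)+cosφ1·cosφ2·sin²(Δλ/2)=0.5603882655; c=2·atan2(√a, √(1-a))=1.691868429; dist=6371·c=10778.894 ≈ 10778.9 km; running total=13435.0 km
Leg 2 bearing: y=sinΔλ·cosφ2=0.26990695, x=cosφ1·sinφ2-sinφ1·cosφ2·cosΔλ=0.95528177; θ=atan2(y, x)=15.7772° ≈ 15.8°
Leg 3: φ1=1.0158305, φ2=-1.3184758, Δφ=-2.3343063, Δλ=-0.4592590 rad; a=sin²(Δφ/2)+cosφ1·cosφ2·sin²(Δλ/2)=0.8525459475; c=2·atan2(√a, √(1-a))=2.353349055; dist=6371·c=14993.187 ≈ 14993.2 km; running total=28428.2 km
Leg 3 bearing: y=sinΔλ·cosφ2=-0.11066658, x=cosφ1·sinφ2-sinφ1·cosφ2·cosΔλ=-0.70042725; θ=atan2(y, x)=-171.0216° <0 so +360° → 188.9784° ≈ 189.0°
Leg 4: φ1=-1.3184758, φ2=-0.2696324, Δφ=1.0488434, Δλ=2.8367744 rad; a=sin²(Δφ/2)+cosφ1·cosφ2·sin²(Δλ/2)=0.4857980986; c=2·atan2(√a, √(1-a))=1.542388703; dist=6371·c=9826.558 ≈ 9826.6 km; running total=38254.8 km
Leg 4 bearing: y=sinΔλ·cosφ2=0.28927615, x=cosφ1·sinφ2-sinφ1·cosφ2·cosΔλ=-0.95682419; θ=atan2(y, x)=163.1784° ≈ 163.2°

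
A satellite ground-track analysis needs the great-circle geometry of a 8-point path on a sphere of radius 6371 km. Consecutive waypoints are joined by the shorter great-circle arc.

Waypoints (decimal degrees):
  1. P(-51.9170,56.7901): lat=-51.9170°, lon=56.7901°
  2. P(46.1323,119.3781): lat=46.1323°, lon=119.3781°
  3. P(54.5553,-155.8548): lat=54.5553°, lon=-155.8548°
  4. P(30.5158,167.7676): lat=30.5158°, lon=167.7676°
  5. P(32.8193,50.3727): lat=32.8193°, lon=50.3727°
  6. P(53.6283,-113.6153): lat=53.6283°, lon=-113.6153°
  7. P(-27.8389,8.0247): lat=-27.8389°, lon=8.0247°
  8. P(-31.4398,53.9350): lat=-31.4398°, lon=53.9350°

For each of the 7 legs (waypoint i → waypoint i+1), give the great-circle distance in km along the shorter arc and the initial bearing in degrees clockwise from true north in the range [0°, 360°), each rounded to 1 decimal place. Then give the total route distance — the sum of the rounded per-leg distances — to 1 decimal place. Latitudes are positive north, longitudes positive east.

Leg 1: dist=12426.9 km, bearing=41.5°
Leg 2: dist=5714.5 km, bearing=47.6°
Leg 3: dist=3927.7 km, bearing=242.1°
Leg 4: dist=10376.7 km, bearing=311.6°
Leg 5: dist=10279.2 km, bearing=350.6°
Leg 6: dist=14524.8 km, bearing=82.7°
Leg 7: dist=4423.3 km, bearing=106.7°
Total: 61673.1 km

Leg 1: φ1=-0.9061226, φ2=0.8051605, Δφ=1.7112831, Δλ=1.0923667 rad; a=sin²(Δφ/2)+cosφ1·cosφ2·sin²(Δλ/2)=0.6853392678; c=2·atan2(√a, √(1-a))=1.950535822; dist=6371·c=12426.864 ≈ 12426.9 km; running total=12426.9 km
Leg 1 bearing: y=sinΔλ·cosφ2=0.61518527, x=cosφ1·sinφ2-sinφ1·cosφ2·cosΔλ=0.69580493; θ=atan2(y, x)=41.4810° ≈ 41.5°
Leg 2: φ1=0.8051605, φ2=0.9521696, Δφ=0.1470091, Δλ=-4.8037203 rad; a=sin²(Δφ/2)+cosφ1·cosφ2·sin²(Δλ/2)=0.1880065013; c=2·atan2(√a, √(1-a))=0.896961803; dist=6371·c=5714.544 ≈ 5714.5 km; running total=18141.4 km
Leg 2 bearing: y=sinΔλ·cosφ2=0.57749995, x=cosφ1·sinφ2-sinφ1·cosφ2·cosΔλ=0.52643522; θ=atan2(y, x)=47.6484° ≈ 47.6°
Leg 3: φ1=0.9521696, φ2=0.5326012, Δφ=-0.4195684, Δλ=5.6482764 rad; a=sin²(Δφ/2)+cosφ1·cosφ2·sin²(Δλ/2)=0.0920464095; c=2·atan2(√a, √(1-a))=0.616499844; dist=6371·c=3927.721 ≈ 3927.7 km; running total=22069.1 km
Leg 3 bearing: y=sinΔλ·cosφ2=-0.51095281, x=cosφ1·sinφ2-sinφ1·cosφ2·cosΔλ=-0.27059692; θ=atan2(y, x)=-117.9054° <0 so +360° → 242.0946° ≈ 242.1°
Leg 4: φ1=0.5326012, φ2=0.5728048, Δφ=0.0402037, Δλ=-2.0489275 rad; a=sin²(Δφ/2)+cosφ1·cosφ2·sin²(Δλ/2)=0.5289544441; c=2·atan2(√a, √(1-a))=1.628737630; dist=6371·c=10376.687 ≈ 10376.7 km; running total=32445.8 km
Leg 4 bearing: y=sinΔλ·cosφ2=-0.74614034, x=cosφ1·sinφ2-sinφ1·cosφ2·cosΔλ=0.66326552; θ=atan2(y, x)=-48.3652° <0 so +360° → 311.6348° ≈ 311.6°
Leg 5: φ1=0.5728048, φ2=0.9359904, Δφ=0.3631856, Δλ=-2.8621305 rad; a=sin²(Δφ/2)+cosφ1·cosφ2·sin²(Δλ/2)=0.5213133704; c=2·atan2(√a, √(1-a))=1.613435987; dist=6371·c=10279.201 ≈ 10279.2 km; running total=42725.0 km
Leg 5 bearing: y=sinΔλ·cosφ2=-0.16357820, x=cosφ1·sinφ2-sinφ1·cosφ2·cosΔλ=0.98560902; θ=atan2(y, x)=-9.4233° <0 so +360° → 350.5767° ≈ 350.6°
Leg 6: φ1=0.9359904, φ2=-0.4858805, Δφ=-1.4218709, Δλ=2.1230185 rad; a=sin²(Δφ/2)+cosφ1·cosφ2·sin²(Δλ/2)=0.8255476078; c=2·atan2(√a, √(1-a))=2.279822851; dist=6371·c=14524.751 ≈ 14524.8 km; running total=57249.8 km
Leg 6 bearing: y=sinΔλ·cosφ2=0.75282792, x=cosφ1·sinφ2-sinφ1·cosφ2·cosΔλ=0.09656681; θ=atan2(y, x)=82.6905° ≈ 82.7°
Leg 7: φ1=-0.4858805, φ2=-0.5487280, Δφ=-0.0628476, Δλ=0.8012859 rad; a=sin²(Δφ/2)+cosφ1·cosφ2·sin²(Δλ/2)=0.1157442357; c=2·atan2(√a, √(1-a))=0.694284769; dist=6371·c=4423.288 ≈ 4423.3 km; running total=61673.1 km
Leg 7 bearing: y=sinΔλ·cosφ2=0.61280395, x=cosφ1·sinφ2-sinφ1·cosφ2·cosΔλ=-0.18401453; θ=atan2(y, x)=106.7141° ≈ 106.7°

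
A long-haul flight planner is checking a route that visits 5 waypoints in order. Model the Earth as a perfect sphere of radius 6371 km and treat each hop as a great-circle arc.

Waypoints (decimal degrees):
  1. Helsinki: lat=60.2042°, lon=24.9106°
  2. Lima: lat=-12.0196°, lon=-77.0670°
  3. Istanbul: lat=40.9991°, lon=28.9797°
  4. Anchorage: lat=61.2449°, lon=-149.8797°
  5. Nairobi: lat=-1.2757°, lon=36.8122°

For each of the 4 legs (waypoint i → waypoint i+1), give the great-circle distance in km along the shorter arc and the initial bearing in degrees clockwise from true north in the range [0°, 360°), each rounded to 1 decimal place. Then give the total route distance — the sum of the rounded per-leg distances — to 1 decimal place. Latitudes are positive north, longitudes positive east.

Leg 1: φ1=1.0507615, φ2=-0.2097816, Δφ=-1.2605431, Δλ=-1.7798449 rad; a=sin²(Δφ/2)+cosφ1·cosφ2·sin²(Δλ/2)=0.6407895623; c=2·atan2(√a, √(1-a))=1.856235753; dist=6371·c=11826.078 ≈ 11826.1 km; running total=11826.1 km
Leg 1 bearing: y=sinΔλ·cosφ2=-0.95678253, x=cosφ1·sinφ2-sinφ1·cosφ2·cosΔλ=0.07266624; θ=atan2(y, x)=-85.6568° <0 so +360° → 274.3432° ≈ 274.3°
Leg 2: φ1=-0.2097816, φ2=0.7155693, Δφ=0.9253509, Δλ=1.8508641 rad; a=sin²(Δφ/2)+cosφ1·cosφ2·sin²(Δλ/2)=0.6703329646; c=2·atan2(√a, √(1-a))=1.918421430; dist=6371·c=12222.263 ≈ 12222.3 km; running total=24048.4 km
Leg 2 bearing: y=sinΔλ·cosφ2=0.72531352, x=cosφ1·sinφ2-sinφ1·cosφ2·cosΔλ=0.59821988; θ=atan2(y, x)=50.4851° ≈ 50.5°
Leg 3: φ1=0.7155693, φ2=1.0689252, Δφ=0.3533559, Δλ=-3.1216854 rad; a=sin²(Δφ/2)+cosφ1·cosφ2·sin²(Δλ/2)=0.3939263624; c=2·atan2(√a, √(1-a))=1.357024598; dist=6371·c=8645.604 ≈ 8645.6 km; running total=32694.0 km
Leg 3 bearing: y=sinΔλ·cosφ2=-0.00957607, x=cosφ1·sinφ2-sinφ1·cosφ2·cosΔλ=0.97719079; θ=atan2(y, x)=-0.5615° <0 so +360° → 359.4385° ≈ 359.4°
Leg 4: φ1=1.0689252, φ2=-0.0222652, Δφ=-1.0911903, Δλ=3.2583883 rad; a=sin²(Δφ/2)+cosφ1·cosφ2·sin²(Δλ/2)=0.7485944190; c=2·atan2(√a, √(1-a))=2.091152082; dist=6371·c=13322.730 ≈ 13322.7 km; running total=46016.7 km
Leg 4 bearing: y=sinΔλ·cosφ2=-0.11650145, x=cosφ1·sinφ2-sinφ1·cosφ2·cosΔλ=0.85978525; θ=atan2(y, x)=-7.7166° <0 so +360° → 352.2834° ≈ 352.3°

Leg 1: dist=11826.1 km, bearing=274.3°
Leg 2: dist=12222.3 km, bearing=50.5°
Leg 3: dist=8645.6 km, bearing=359.4°
Leg 4: dist=13322.7 km, bearing=352.3°
Total: 46016.7 km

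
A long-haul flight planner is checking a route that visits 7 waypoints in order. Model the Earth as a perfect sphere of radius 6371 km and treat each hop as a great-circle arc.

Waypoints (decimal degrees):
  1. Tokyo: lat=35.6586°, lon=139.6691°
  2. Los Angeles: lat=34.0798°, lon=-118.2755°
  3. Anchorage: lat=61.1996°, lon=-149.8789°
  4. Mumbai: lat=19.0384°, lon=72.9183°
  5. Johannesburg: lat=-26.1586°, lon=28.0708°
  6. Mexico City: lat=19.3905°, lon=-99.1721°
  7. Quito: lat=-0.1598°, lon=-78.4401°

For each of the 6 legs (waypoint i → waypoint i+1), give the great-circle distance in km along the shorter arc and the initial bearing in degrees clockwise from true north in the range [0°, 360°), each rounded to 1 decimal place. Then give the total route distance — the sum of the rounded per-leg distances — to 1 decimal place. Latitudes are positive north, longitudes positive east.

Leg 1: dist=8814.9 km, bearing=55.5°
Leg 2: dist=3759.6 km, bearing=333.0°
Leg 3: dist=10315.4 km, bearing=320.0°
Leg 4: dist=6978.4 km, bearing=225.4°
Leg 5: dist=14589.4 km, bearing=273.5°
Leg 6: dist=3136.2 km, bearing=131.5°
Total: 47593.9 km

Leg 1: φ1=0.6223600, φ2=0.5948047, Δφ=-0.0275553, Δλ=-4.5019826 rad; a=sin²(Δφ/2)+cosφ1·cosφ2·sin²(Δλ/2)=0.4069483692; c=2·atan2(√a, √(1-a))=1.383601705; dist=6371·c=8814.926 ≈ 8814.9 km; running total=8814.9 km
Leg 1 bearing: y=sinΔλ·cosφ2=0.80999163, x=cosφ1·sinφ2-sinφ1·cosφ2·cosΔλ=0.55612870; θ=atan2(y, x)=55.5271° ≈ 55.5°
Leg 2: φ1=0.5948047, φ2=1.0681345, Δφ=0.4733298, Δλ=-0.5515834 rad; a=sin²(Δφ/2)+cosφ1·cosφ2·sin²(Δλ/2)=0.0845606018; c=2·atan2(√a, √(1-a))=0.590111218; dist=6371·c=3759.599 ≈ 3759.6 km; running total=12574.5 km
Leg 2 bearing: y=sinΔλ·cosφ2=-0.25245969, x=cosφ1·sinφ2-sinφ1·cosφ2·cosΔλ=0.49588762; θ=atan2(y, x)=-26.9809° <0 so +360° → 333.0191° ≈ 333.0°
Leg 3: φ1=1.0681345, φ2=0.3322828, Δφ=-0.7358518, Δλ=3.8885447 rad; a=sin²(Δφ/2)+cosφ1·cosφ2·sin²(Δλ/2)=0.5241547945; c=2·atan2(√a, √(1-a))=1.619124727; dist=6371·c=10315.444 ≈ 10315.4 km; running total=22889.9 km
Leg 3 bearing: y=sinΔλ·cosφ2=-0.64224208, x=cosφ1·sinφ2-sinφ1·cosφ2·cosΔλ=0.76497797; θ=atan2(y, x)=-40.0154° <0 so +360° → 319.9846° ≈ 320.0°
Leg 4: φ1=0.3322828, φ2=-0.4565537, Δφ=-0.7888365, Δλ=-0.7827365 rad; a=sin²(Δφ/2)+cosφ1·cosφ2·sin²(Δλ/2)=0.2711239342; c=2·atan2(√a, √(1-a))=1.095331088; dist=6371·c=6978.354 ≈ 6978.4 km; running total=29868.3 km
Leg 4 bearing: y=sinΔλ·cosφ2=-0.63299136, x=cosφ1·sinφ2-sinφ1·cosφ2·cosΔλ=-0.62432758; θ=atan2(y, x)=-134.6052° <0 so +360° → 225.3948° ≈ 225.4°
Leg 5: φ1=-0.4565537, φ2=0.3384281, Δφ=0.7949818, Δλ=-2.2208076 rad; a=sin²(Δφ/2)+cosφ1·cosφ2·sin²(Δλ/2)=0.8293820893; c=2·atan2(√a, √(1-a))=2.289971288; dist=6371·c=14589.407 ≈ 14589.4 km; running total=44457.7 km
Leg 5 bearing: y=sinΔλ·cosφ2=-0.75092170, x=cosφ1·sinφ2-sinφ1·cosφ2·cosΔλ=0.04632879; θ=atan2(y, x)=-86.4696° <0 so +360° → 273.5304° ≈ 273.5°
Leg 6: φ1=0.3384281, φ2=-0.0027890, Δφ=-0.3412171, Δλ=0.3618417 rad; a=sin²(Δφ/2)+cosφ1·cosφ2·sin²(Δλ/2)=0.0593661242; c=2·atan2(√a, √(1-a))=0.492258392; dist=6371·c=3136.178 ≈ 3136.2 km; running total=47593.9 km
Leg 6 bearing: y=sinΔλ·cosφ2=0.35399586, x=cosφ1·sinφ2-sinφ1·cosφ2·cosΔλ=-0.31313588; θ=atan2(y, x)=131.4952° ≈ 131.5°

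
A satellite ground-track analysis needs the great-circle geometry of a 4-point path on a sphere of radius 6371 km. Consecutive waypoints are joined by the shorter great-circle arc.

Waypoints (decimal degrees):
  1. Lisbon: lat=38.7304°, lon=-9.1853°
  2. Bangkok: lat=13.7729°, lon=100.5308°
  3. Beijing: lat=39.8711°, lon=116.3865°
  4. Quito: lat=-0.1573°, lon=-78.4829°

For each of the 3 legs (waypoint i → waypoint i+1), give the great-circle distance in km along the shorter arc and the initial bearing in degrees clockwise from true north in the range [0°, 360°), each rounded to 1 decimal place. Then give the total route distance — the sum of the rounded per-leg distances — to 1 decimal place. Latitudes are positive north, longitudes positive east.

Leg 1: φ1=0.6759730, φ2=0.2403825, Δφ=-0.4355905, Δλ=1.9149072 rad; a=sin²(Δφ/2)+cosφ1·cosφ2·sin²(Δλ/2)=0.5533271031; c=2·atan2(√a, √(1-a))=1.677653776; dist=6371·c=10688.332 ≈ 10688.3 km; running total=10688.3 km
Leg 1 bearing: y=sinΔλ·cosφ2=0.91430840, x=cosφ1·sinφ2-sinφ1·cosφ2·cosΔλ=0.39072372; θ=atan2(y, x)=66.8609° ≈ 66.9°
Leg 2: φ1=0.2403825, φ2=0.6958820, Δφ=0.4554995, Δλ=0.2767342 rad; a=sin²(Δφ/2)+cosφ1·cosφ2·sin²(Δλ/2)=0.0651598770; c=2·atan2(√a, √(1-a))=0.516242156; dist=6371·c=3288.979 ≈ 3289.0 km; running total=13977.3 km
Leg 2 bearing: y=sinΔλ·cosφ2=0.20968981, x=cosφ1·sinφ2-sinφ1·cosφ2·cosΔλ=0.44686290; θ=atan2(y, x)=25.1383° ≈ 25.1°
Leg 3: φ1=0.6958820, φ2=-0.0027454, Δφ=-0.6986274, Δλ=-3.4011126 rad; a=sin²(Δφ/2)+cosφ1·cosφ2·sin²(Δλ/2)=0.8717725471; c=2·atan2(√a, √(1-a))=2.409152759; dist=6371·c=15348.712 ≈ 15348.7 km; running total=29326.0 km
Leg 3 bearing: y=sinΔλ·cosφ2=0.25661568, x=cosφ1·sinφ2-sinφ1·cosφ2·cosΔλ=0.61748610; θ=atan2(y, x)=22.5669° ≈ 22.6°

Leg 1: dist=10688.3 km, bearing=66.9°
Leg 2: dist=3289.0 km, bearing=25.1°
Leg 3: dist=15348.7 km, bearing=22.6°
Total: 29326.0 km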